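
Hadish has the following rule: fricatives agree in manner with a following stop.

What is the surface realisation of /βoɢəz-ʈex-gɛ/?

/z/ is a voiced alveolar fricative. The following trigger /ʈ/ is a stop, so /z/ must become a stop as well.
Changing only its manner to stop gives [d] — the voiced alveolar stop.
The same rule applies at the second boundary: /x/ → [k] next to /g/.

[βoɢədʈekgɛ]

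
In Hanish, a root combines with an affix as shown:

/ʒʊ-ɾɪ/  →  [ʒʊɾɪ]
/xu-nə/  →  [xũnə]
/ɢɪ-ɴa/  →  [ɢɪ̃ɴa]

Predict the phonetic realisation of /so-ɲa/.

The data show regressive nasality assimilation (vowel nasalisation): /u/ → [ũ] before /n/; /ɪ/ → [ɪ̃] before /ɴ/ — a vowel is nasalised by an immediately following nasal consonant.
No change occurs in [ʒʊɾɪ] because the vowel at the boundary is adjacent to an oral consonant, not a nasal (/ʊ/ next to /ɾ/).
The vowel /o/ is adjacent to the following nasal /ɲ/, so it acquires [+nasal] and surfaces as [õ].

[sõɲa]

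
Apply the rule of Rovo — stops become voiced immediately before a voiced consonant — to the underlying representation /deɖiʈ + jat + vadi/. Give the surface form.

/ʈ/ is a voiceless retroflex stop. The following trigger /j/ is voiced, so /ʈ/ must become voiced as well.
Changing only its voicing to voiced gives [ɖ] — the voiced retroflex stop.
At the second juncture, /t/ likewise becomes [d] adjacent to /v/.

[deɖiɖjadvadi]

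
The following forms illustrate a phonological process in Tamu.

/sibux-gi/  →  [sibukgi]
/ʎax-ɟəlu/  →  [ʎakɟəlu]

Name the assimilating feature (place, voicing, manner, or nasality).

manner

Comparing underlying and surface forms, /x/ → [k] is the alternation; the neighbouring /g/ is constant.
/x/ is a fricative while /g/ is a stop; the output [k] is a stop, matching the trigger — so the feature that spreads is manner.
The other alternating form patterns the same way: /x/ → [k] before /ɟ/ (fricative → stop, matching a stop) — only manner changes, and always toward the following segment.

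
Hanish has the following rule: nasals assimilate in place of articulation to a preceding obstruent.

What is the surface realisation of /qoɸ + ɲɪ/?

[qoɸmɪ]

The rule targets /ɲ/ (voiced palatal nasal), which sits after the trigger /ɸ/ (bilabial).
A voiced bilabial nasal is [m], so the surface segment is [m].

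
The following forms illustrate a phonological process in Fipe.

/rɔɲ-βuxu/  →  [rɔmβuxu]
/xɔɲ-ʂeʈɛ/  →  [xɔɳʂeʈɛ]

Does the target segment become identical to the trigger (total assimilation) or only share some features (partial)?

Underlying /ɲ/ is realised as [m] next to /β/; /β/ itself does not change.
/ɲ/ is palatal while /β/ is bilabial; the output [m] is bilabial, matching the trigger — so the feature that spreads is place.
Manner and voice are unchanged, so the assimilation is partial, not total.
The same holds elsewhere in the data: /ɲ/ → [ɳ] before /ʂ/ (palatal → retroflex, matching retroflex) — only place changes, and always toward the following segment.

partial assimilation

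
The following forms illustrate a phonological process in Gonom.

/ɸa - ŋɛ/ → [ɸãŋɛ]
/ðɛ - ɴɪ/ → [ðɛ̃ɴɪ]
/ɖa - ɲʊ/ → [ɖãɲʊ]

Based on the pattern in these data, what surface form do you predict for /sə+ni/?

[sə̃ni]

The data show regressive nasality assimilation (vowel nasalisation): /a/ → [ã] before /ŋ/; /ɛ/ → [ɛ̃] before /ɴ/; /a/ → [ã] before /ɲ/ — a vowel is nasalised by an immediately following nasal consonant.
The vowel /ə/ is adjacent to the following nasal /n/, so it acquires [+nasal] and surfaces as [ə̃].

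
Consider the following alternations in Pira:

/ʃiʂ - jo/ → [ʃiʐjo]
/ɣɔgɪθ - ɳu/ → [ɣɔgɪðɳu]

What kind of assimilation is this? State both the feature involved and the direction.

Underlying /ʂ/ is realised as [ʐ] next to /j/; /j/ itself does not change.
/ʂ/ is voiceless while /j/ is voiced; the output [ʐ] is voiced, matching the trigger — so the feature that spreads is voicing.
Place and manner are unchanged, so the assimilation is partial, not total.
The same holds elsewhere in the data: /θ/ → [ð] before /ɳ/ (voiceless → voiced, matching voiced) — only voicing changes, and always toward the following segment.
Since the segment that changes precedes the conditioning segment, the assimilation is regressive.

regressive voicing assimilation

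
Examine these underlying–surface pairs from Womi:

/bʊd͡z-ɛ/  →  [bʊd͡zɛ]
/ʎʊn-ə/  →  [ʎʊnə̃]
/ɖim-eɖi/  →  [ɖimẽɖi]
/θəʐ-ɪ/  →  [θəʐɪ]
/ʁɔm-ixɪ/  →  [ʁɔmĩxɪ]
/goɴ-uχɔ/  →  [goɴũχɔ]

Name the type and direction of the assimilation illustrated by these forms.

The vowel /ə/ surfaces as nasalised [ə̃] next to the preceding nasal /n/ — it has acquired the [+nasal] feature of its neighbour.
The other forms show the same pattern: /e/ → [ẽ] after /m/; /i/ → [ĩ] after /m/; /u/ → [ũ] after /ɴ/ — each time a vowel is nasalised next to a preceding nasal.
No change occurs in [bʊd͡zɛ], [θəʐɪ] because the vowel at the boundary is adjacent to an oral consonant, not a nasal (/ɛ/ next to /d͡z/; /ɪ/ next to /ʐ/).
Because the conditioning nasal is to the left of the vowel that changes, the process is progressive (perseverative).

progressive nasality assimilation (vowel nasalisation)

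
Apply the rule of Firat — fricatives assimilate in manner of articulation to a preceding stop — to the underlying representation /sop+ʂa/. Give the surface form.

The rule targets /ʂ/ (voiceless retroflex fricative), which sits after the trigger /p/ (stop).
A voiceless retroflex stop is [ʈ], so the surface segment is [ʈ].

[sopʈa]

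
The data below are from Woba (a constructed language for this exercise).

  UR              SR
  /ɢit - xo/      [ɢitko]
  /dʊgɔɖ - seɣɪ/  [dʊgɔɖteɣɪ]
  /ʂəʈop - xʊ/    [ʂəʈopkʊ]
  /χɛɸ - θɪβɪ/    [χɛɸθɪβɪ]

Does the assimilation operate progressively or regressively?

Comparing underlying and surface forms, /x/ → [k] is the alternation; the neighbouring /t/ is constant.
/x/ is a fricative while /t/ is a stop; the output [k] is a stop, matching the trigger — so the feature that spreads is manner.
The other alternating forms pattern the same way: /s/ → [t] after /ɖ/ (fricative → stop, matching a stop); /x/ → [k] after /p/ (fricative → stop, matching a stop) — only manner changes, and always toward the preceding segment.
No alternation appears in [χɛɸθɪβɪ]: there the adjacent consonants already agree in manner (/θ/ and /ɸ/ are both fricatives), so this form is consistent with the same rule.
Since the segment that changes follows the conditioning segment, the assimilation is progressive.

progressive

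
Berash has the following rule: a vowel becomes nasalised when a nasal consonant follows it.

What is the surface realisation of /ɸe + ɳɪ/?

/e/ sits next to the nasal /ɳ/ and is therefore nasalised to [ẽ].

[ɸẽɳɪ]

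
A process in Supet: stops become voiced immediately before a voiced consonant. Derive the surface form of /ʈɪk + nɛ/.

/k/ is a voiceless velar stop. The following trigger /n/ is voiced, so /k/ must become voiced as well.
A voiced velar stop is [g], so the surface segment is [g].

[ʈɪgnɛ]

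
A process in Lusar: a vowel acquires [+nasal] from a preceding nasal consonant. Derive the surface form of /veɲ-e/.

The vowel /e/ is adjacent to the preceding nasal /ɲ/, so it acquires [+nasal] and surfaces as [ẽ].

[veɲẽ]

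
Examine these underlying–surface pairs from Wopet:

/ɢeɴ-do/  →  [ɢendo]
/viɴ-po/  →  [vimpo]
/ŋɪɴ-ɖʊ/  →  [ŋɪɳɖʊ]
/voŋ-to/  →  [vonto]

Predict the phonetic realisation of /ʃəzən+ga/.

The data show regressive place assimilation: /ɴ/ → [n] before /d/; /ɴ/ → [m] before /p/; /ɴ/ → [ɳ] before /ɖ/; /ŋ/ → [n] before /t/. In each pair only place changes, matching the following consonant, while manner and voice stay constant.
/n/ is a voiced alveolar nasal. The following trigger /g/ is velar, so /n/ must become velar as well.
Changing only its place to velar gives [ŋ] — the voiced velar nasal.

[ʃəzəŋga]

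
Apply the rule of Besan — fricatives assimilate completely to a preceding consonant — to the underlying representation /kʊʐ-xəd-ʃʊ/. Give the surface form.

[kʊʐʐəddʊ]

/x/ is the segment targeted by the rule; it sits immediately after /ʐ/, so it assimilates completely and surfaces as [ʐ].
The same rule applies at the second boundary: /ʃ/ → [d] next to /d/.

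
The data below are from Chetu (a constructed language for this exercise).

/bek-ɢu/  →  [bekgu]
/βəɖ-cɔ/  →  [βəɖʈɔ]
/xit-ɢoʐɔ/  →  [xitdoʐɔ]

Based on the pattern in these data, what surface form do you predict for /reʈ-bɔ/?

The data show progressive place assimilation: /ɢ/ → [g] after /k/; /c/ → [ʈ] after /ɖ/; /ɢ/ → [d] after /t/. In each pair only place changes, matching the preceding consonant, while manner and voice stay constant.
The rule targets /b/ (voiced bilabial stop), which sits after the trigger /ʈ/ (retroflex).
The voiced retroflex stop is [ɖ], so /b/ → [ɖ].

[reʈɖɔ]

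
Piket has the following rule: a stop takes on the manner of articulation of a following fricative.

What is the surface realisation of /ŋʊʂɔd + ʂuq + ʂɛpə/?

[ŋʊʂɔzʂuχʂɛpə]

/d/ is a voiced alveolar stop. The following trigger /ʂ/ is a fricative, so /d/ must become a fricative as well.
A voiced alveolar fricative is [z], so the surface segment is [z].
At the second juncture, /q/ likewise becomes [χ] adjacent to /ʂ/.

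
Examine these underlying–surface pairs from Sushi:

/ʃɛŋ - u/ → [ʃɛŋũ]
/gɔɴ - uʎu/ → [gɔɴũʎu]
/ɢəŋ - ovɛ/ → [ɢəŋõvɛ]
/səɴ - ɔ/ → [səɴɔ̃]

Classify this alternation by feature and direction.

progressive nasality assimilation (vowel nasalisation)

The vowel /u/ surfaces as nasalised [ũ] next to the preceding nasal /ŋ/ — it has acquired the [+nasal] feature of its neighbour.
Likewise in the remaining data: /u/ → [ũ] after /ɴ/; /o/ → [õ] after /ŋ/; /ɔ/ → [ɔ̃] after /ɴ/ — each time a vowel is nasalised next to a preceding nasal.
Because the conditioning nasal is to the left of the vowel that changes, the process is progressive (perseverative).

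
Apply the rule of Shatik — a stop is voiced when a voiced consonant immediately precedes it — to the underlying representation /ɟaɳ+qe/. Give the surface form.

[ɟaɳɢe]

The rule targets /q/ (voiceless uvular stop), which sits after the trigger /ɳ/ (voiced).
Changing only its voicing to voiced gives [ɢ] — the voiced uvular stop.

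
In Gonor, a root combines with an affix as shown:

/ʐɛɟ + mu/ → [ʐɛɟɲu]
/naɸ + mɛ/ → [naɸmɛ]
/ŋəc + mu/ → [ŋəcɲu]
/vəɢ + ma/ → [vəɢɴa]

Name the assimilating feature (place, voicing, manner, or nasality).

place

Comparing underlying and surface forms, /m/ → [ɲ] is the alternation; the neighbouring /ɟ/ is constant.
/m/ is bilabial while /ɟ/ is palatal; the output [ɲ] is palatal, matching the trigger — so the feature that spreads is place.
The other alternating forms pattern the same way: /m/ → [ɲ] after /c/ (bilabial → palatal, matching palatal); /m/ → [ɴ] after /ɢ/ (bilabial → uvular, matching uvular) — only place changes, and always toward the preceding segment.
Nothing changes in [naɸmɛ]: there the adjacent consonants already agree in place (/m/ and /ɸ/ are both bilabial), so this form is consistent with the same rule.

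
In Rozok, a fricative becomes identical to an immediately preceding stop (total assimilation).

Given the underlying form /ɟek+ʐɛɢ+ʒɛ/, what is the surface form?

/ʐ/ is the segment targeted by the rule; it sits immediately after /k/, so it assimilates completely and surfaces as [k].
The same rule applies at the second boundary: /ʒ/ → [ɢ] next to /ɢ/.

[ɟekkɛɢɢɛ]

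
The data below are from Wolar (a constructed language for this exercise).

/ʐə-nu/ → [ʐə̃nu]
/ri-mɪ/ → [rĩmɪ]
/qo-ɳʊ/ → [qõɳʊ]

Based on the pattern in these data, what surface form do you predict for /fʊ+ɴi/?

The data show regressive nasality assimilation (vowel nasalisation): /ə/ → [ə̃] before /n/; /i/ → [ĩ] before /m/; /o/ → [õ] before /ɳ/ — a vowel is nasalised by an immediately following nasal consonant.
/ʊ/ sits next to the nasal /ɴ/ and is therefore nasalised to [ʊ̃].

[fʊ̃ɴi]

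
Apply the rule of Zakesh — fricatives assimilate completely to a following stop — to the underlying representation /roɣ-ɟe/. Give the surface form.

/ɣ/ is the segment targeted by the rule; it sits immediately before /ɟ/, so it assimilates completely and surfaces as [ɟ].

[roɟɟe]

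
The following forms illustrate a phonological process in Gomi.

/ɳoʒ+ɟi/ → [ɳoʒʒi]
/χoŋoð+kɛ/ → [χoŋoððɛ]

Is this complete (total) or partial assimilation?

Comparing underlying and surface forms, /ɟ/ → [ʒ] is the alternation; the neighbouring /ʒ/ is constant.
The output [ʒ] is identical to the trigger /ʒ/ — every feature (place, manner, voicing) has been copied — so this is total assimilation.
The other form behaves the same way: /k/ → [ð] after /ð/ — in each case the output is a copy of the preceding consonant.

total assimilation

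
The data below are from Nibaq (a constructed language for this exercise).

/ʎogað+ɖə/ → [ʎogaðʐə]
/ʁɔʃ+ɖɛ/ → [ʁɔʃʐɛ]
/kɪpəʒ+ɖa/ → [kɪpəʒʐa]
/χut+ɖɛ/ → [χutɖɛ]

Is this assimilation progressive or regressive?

progressive

Comparing underlying and surface forms, /ɖ/ → [ʐ] is the alternation; the neighbouring /ð/ is constant.
The change stop → fricative matches the manner of the preceding /ð/, identifying this as manner assimilation.
The other alternating forms pattern the same way: /ɖ/ → [ʐ] after /ʃ/ (stop → fricative, matching a fricative); /ɖ/ → [ʐ] after /ʒ/ (stop → fricative, matching a fricative) — only manner changes, and always toward the preceding segment.
Nothing changes in [χutɖɛ]: there the adjacent consonants already agree in manner (/ɖ/ and /t/ are both stops), so this form is consistent with the same rule.
The trigger is the preceding segment, so the direction is progressive (perseverative).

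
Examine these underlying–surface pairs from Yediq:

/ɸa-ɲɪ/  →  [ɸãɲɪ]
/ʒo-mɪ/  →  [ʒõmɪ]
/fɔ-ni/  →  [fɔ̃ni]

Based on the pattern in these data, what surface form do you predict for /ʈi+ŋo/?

[ʈĩŋo]

The data show regressive nasality assimilation (vowel nasalisation): /a/ → [ã] before /ɲ/; /o/ → [õ] before /m/; /ɔ/ → [ɔ̃] before /n/ — a vowel is nasalised by an immediately following nasal consonant.
/i/ sits next to the nasal /ŋ/ and is therefore nasalised to [ĩ].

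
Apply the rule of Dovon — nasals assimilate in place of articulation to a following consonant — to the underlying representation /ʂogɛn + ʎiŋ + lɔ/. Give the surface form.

[ʂogɛɲʎinlɔ]

The rule targets /n/ (voiced alveolar nasal), which sits before the trigger /ʎ/ (palatal).
A voiced palatal nasal is [ɲ], so the surface segment is [ɲ].
The same rule applies at the second boundary: /ŋ/ → [n] next to /l/.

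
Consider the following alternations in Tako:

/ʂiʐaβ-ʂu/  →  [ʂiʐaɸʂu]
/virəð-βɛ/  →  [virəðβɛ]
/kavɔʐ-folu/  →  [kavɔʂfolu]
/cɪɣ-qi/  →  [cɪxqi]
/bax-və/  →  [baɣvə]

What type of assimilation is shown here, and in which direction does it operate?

Underlying /β/ is realised as [ɸ] next to /ʂ/; /ʂ/ itself does not change.
/β/ is voiced while /ʂ/ is voiceless; the output [ɸ] is voiceless, matching the trigger — so the feature that spreads is voicing.
Place and manner are unchanged, so the assimilation is partial, not total.
Checking the remaining alternations: /ʐ/ → [ʂ] before /f/ (voiced → voiceless, matching voiceless); /ɣ/ → [x] before /q/ (voiced → voiceless, matching voiceless); /x/ → [ɣ] before /v/ (voiceless → voiced, matching voiced) — only voicing changes, and always toward the following segment.
No alternation appears in [virəðβɛ]: there the adjacent consonants already agree in voicing (/ð/ and /β/ are both voiced), so this form is consistent with the same rule.
The trigger is the following segment, so the direction is regressive (anticipatory).

regressive voicing assimilation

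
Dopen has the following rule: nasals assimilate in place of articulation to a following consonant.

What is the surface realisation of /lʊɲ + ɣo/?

/ɲ/ is a voiced palatal nasal. The following trigger /ɣ/ is velar, so /ɲ/ must become velar as well.
The voiced velar nasal is [ŋ], so /ɲ/ → [ŋ].

[lʊŋɣo]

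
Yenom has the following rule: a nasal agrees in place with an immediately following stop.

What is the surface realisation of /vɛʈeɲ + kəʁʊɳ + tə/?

/ɲ/ is a voiced palatal nasal. The following trigger /k/ is velar, so /ɲ/ must become velar as well.
The voiced velar nasal is [ŋ], so /ɲ/ → [ŋ].
At the second juncture, /ɳ/ likewise becomes [n] adjacent to /t/.

[vɛʈeŋkəʁʊntə]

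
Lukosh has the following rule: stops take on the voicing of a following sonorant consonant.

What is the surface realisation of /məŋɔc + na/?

The rule targets /c/ (voiceless palatal stop), which sits before the trigger /n/ (voiced).
The voiced palatal stop is [ɟ], so /c/ → [ɟ].

[məŋɔɟna]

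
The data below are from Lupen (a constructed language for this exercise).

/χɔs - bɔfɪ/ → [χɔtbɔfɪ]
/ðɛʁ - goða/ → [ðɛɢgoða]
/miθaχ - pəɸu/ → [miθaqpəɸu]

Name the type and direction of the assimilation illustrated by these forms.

regressive manner assimilation

Comparing underlying and surface forms, /s/ → [t] is the alternation; the neighbouring /b/ is constant.
/s/ is a fricative while /b/ is a stop; the output [t] is a stop, matching the trigger — so the feature that spreads is manner.
Place and voice are unchanged, so the assimilation is partial, not total.
Checking the remaining alternations: /ʁ/ → [ɢ] before /g/ (fricative → stop, matching a stop); /χ/ → [q] before /p/ (fricative → stop, matching a stop) — only manner changes, and always toward the following segment.
Since the segment that changes precedes the conditioning segment, the assimilation is regressive.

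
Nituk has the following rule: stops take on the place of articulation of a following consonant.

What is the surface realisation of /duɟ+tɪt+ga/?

The rule targets /ɟ/ (voiced palatal stop), which sits before the trigger /t/ (alveolar).
A voiced alveolar stop is [d], so the surface segment is [d].
At the second juncture, /t/ likewise becomes [k] adjacent to /g/.

[dudtɪkga]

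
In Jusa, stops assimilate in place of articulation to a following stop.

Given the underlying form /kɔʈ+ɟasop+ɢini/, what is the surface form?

/ʈ/ is a voiceless retroflex stop. The following trigger /ɟ/ is palatal, so /ʈ/ must become palatal as well.
Changing only its place to palatal gives [c] — the voiceless palatal stop.
The same rule applies at the second boundary: /p/ → [q] next to /ɢ/.

[kɔcɟasoqɢini]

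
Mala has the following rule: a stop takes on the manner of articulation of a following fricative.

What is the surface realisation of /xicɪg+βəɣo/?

/g/ is a voiced velar stop. The following trigger /β/ is a fricative, so /g/ must become a fricative as well.
Changing only its manner to fricative gives [ɣ] — the voiced velar fricative.

[xicɪɣβəɣo]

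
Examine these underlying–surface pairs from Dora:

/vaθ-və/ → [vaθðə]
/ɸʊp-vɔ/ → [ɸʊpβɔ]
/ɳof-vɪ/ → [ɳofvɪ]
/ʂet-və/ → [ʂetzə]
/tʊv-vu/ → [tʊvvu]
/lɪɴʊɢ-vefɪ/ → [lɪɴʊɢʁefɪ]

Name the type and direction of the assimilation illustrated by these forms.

Underlying /v/ is realised as [ð] next to /θ/; /θ/ itself does not change.
The change labiodental → dental matches the place of the preceding /θ/, identifying this as place assimilation.
Manner and voice are unchanged, so the assimilation is partial, not total.
Checking the remaining alternations: /v/ → [β] after /p/ (labiodental → bilabial, matching bilabial); /v/ → [z] after /t/ (labiodental → alveolar, matching alveolar); /v/ → [ʁ] after /ɢ/ (labiodental → uvular, matching uvular) — only place changes, and always toward the preceding segment.
Nothing changes in [ɳofvɪ], [tʊvvu]: there the adjacent consonants already agree in place (/v/ and /f/ are both labiodental; /v/ and /v/ are both labiodental), so these forms are consistent with the same rule.
Since the segment that changes follows the conditioning segment, the assimilation is progressive.

progressive place assimilation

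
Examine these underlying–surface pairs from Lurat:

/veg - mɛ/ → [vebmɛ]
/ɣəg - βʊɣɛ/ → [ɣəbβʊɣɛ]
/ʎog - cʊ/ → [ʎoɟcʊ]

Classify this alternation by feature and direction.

regressive place assimilation

Underlying /g/ is realised as [b] next to /m/; /m/ itself does not change.
/g/ is velar while /m/ is bilabial; the output [b] is bilabial, matching the trigger — so the feature that spreads is place.
Manner and voice are unchanged, so the assimilation is partial, not total.
Checking the remaining alternations: /g/ → [b] before /β/ (velar → bilabial, matching bilabial); /g/ → [ɟ] before /c/ (velar → palatal, matching palatal) — only place changes, and always toward the following segment.
The trigger is the following segment, so the direction is regressive (anticipatory).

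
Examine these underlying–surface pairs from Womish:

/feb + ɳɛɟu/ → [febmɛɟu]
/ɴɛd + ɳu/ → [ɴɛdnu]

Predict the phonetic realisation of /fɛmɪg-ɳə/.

The data show progressive place assimilation: /ɳ/ → [m] after /b/; /ɳ/ → [n] after /d/. In each pair only place changes, matching the preceding consonant, while manner and voice stay constant.
/ɳ/ is a voiced retroflex nasal. The preceding trigger /g/ is velar, so /ɳ/ must become velar as well.
A voiced velar nasal is [ŋ], so the surface segment is [ŋ].

[fɛmɪgŋə]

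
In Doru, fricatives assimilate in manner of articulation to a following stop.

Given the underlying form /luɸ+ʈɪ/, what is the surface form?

The rule targets /ɸ/ (voiceless bilabial fricative), which sits before the trigger /ʈ/ (stop).
A voiceless bilabial stop is [p], so the surface segment is [p].

[lupʈɪ]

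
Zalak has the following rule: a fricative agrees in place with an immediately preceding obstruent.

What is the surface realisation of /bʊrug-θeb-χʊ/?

/θ/ is a voiceless dental fricative. The preceding trigger /g/ is velar, so /θ/ must become velar as well.
A voiceless velar fricative is [x], so the surface segment is [x].
At the second juncture, /χ/ likewise becomes [ɸ] adjacent to /b/.

[bʊrugxebɸʊ]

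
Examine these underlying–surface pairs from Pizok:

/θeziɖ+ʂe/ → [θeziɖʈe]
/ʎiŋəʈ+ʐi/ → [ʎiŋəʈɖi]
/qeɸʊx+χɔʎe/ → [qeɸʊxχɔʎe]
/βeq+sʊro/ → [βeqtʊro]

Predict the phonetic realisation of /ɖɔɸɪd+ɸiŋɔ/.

[ɖɔɸɪdpiŋɔ]

The data show progressive manner assimilation: /ʂ/ → [ʈ] after /ɖ/; /ʐ/ → [ɖ] after /ʈ/; /s/ → [t] after /q/. In each pair only manner changes, matching the preceding consonant, while place and voice stay constant.
No alternation appears in [qeɸʊxχɔʎe]: there the adjacent consonants already agree in manner (/χ/ and /x/ are both fricatives), so this form is consistent with the same rule.
The rule targets /ɸ/ (voiceless bilabial fricative), which sits after the trigger /d/ (stop).
A voiceless bilabial stop is [p], so the surface segment is [p].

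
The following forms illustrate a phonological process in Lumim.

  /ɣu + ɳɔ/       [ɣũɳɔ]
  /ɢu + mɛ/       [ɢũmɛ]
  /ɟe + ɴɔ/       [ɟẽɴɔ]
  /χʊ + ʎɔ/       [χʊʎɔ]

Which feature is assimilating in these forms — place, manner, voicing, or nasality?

The vowel /u/ surfaces as nasalised [ũ] next to the following nasal /ɳ/ — it has acquired the [+nasal] feature of its neighbour.
Likewise in the remaining data: /u/ → [ũ] before /m/; /e/ → [ẽ] before /ɴ/ — each time a vowel is nasalised next to a following nasal.
No change occurs in [χʊʎɔ] because the vowel at the boundary is adjacent to an oral consonant, not a nasal (/ʊ/ next to /ʎ/).

nasality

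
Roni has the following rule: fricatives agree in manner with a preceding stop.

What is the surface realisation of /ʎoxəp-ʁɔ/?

[ʎoxəpɢɔ]

/ʁ/ is a voiced uvular fricative. The preceding trigger /p/ is a stop, so /ʁ/ must become a stop as well.
Changing only its manner to stop gives [ɢ] — the voiced uvular stop.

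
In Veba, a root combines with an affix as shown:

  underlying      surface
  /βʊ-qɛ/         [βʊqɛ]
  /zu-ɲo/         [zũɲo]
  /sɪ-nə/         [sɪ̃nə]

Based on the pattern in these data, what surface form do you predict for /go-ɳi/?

[gõɳi]

The data show regressive nasality assimilation (vowel nasalisation): /u/ → [ũ] before /ɲ/; /ɪ/ → [ɪ̃] before /n/ — a vowel is nasalised by an immediately following nasal consonant.
No change occurs in [βʊqɛ] because the vowel at the boundary is adjacent to an oral consonant, not a nasal (/ʊ/ next to /q/).
The vowel /o/ is adjacent to the following nasal /ɳ/, so it acquires [+nasal] and surfaces as [õ].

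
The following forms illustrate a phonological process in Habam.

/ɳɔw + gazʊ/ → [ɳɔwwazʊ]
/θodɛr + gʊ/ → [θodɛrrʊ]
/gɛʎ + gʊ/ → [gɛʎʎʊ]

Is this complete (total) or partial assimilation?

total assimilation

The segment that alternates is /g/, which surfaces as [w] when adjacent to /w/.
The output [w] is identical to the trigger /w/ — every feature (place, manner, voicing) has been copied — so this is total assimilation.
The remaining alternations confirm this: /g/ → [r] after /r/; /g/ → [ʎ] after /ʎ/ — in each case the output is a copy of the preceding consonant.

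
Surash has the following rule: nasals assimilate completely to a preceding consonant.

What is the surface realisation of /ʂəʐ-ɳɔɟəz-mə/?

/ɳ/ is the segment targeted by the rule; it sits immediately after /ʐ/, so it assimilates completely and surfaces as [ʐ].
At the second juncture, /m/ likewise becomes [z] adjacent to /z/.

[ʂəʐʐɔɟəzzə]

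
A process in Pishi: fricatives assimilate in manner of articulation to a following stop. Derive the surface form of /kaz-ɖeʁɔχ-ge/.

[kadɖeʁɔqge]

The rule targets /z/ (voiced alveolar fricative), which sits before the trigger /ɖ/ (stop).
Changing only its manner to stop gives [d] — the voiced alveolar stop.
At the second juncture, /χ/ likewise becomes [q] adjacent to /g/.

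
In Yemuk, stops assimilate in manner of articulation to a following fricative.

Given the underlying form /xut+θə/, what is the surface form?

The rule targets /t/ (voiceless alveolar stop), which sits before the trigger /θ/ (fricative).
The voiceless alveolar fricative is [s], so /t/ → [s].

[xusθə]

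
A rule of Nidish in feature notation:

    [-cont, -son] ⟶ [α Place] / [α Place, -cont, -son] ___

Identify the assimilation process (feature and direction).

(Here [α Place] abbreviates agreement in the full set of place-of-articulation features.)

progressive place assimilation

The shared variable α links the value of the place features (abbreviated [Place]) on the target to the same value on the neighbouring segment, so place is the feature that assimilates.
The conditioning segment sits to the left of the focus bar, meaning the trigger precedes the segment that changes — progressive assimilation.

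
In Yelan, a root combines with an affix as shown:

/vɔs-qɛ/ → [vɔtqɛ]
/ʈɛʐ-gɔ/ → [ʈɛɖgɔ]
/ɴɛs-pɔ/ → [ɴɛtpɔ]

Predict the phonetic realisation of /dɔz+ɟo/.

[dɔdɟo]

The data show regressive manner assimilation: /s/ → [t] before /q/; /ʐ/ → [ɖ] before /g/; /s/ → [t] before /p/. In each pair only manner changes, matching the following consonant, while place and voice stay constant.
The rule targets /z/ (voiced alveolar fricative), which sits before the trigger /ɟ/ (stop).
The voiced alveolar stop is [d], so /z/ → [d].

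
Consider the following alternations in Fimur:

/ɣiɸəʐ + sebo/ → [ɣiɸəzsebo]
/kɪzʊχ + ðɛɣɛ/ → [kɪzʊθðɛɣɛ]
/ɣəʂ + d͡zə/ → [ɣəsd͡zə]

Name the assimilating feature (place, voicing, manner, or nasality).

place

Underlying /ʐ/ is realised as [z] next to /s/; /s/ itself does not change.
/ʐ/ is retroflex while /s/ is alveolar; the output [z] is alveolar, matching the trigger — so the feature that spreads is place.
The other alternating forms pattern the same way: /χ/ → [θ] before /ð/ (uvular → dental, matching dental); /ʂ/ → [s] before /d͡z/ (retroflex → alveolar, matching alveolar) — only place changes, and always toward the following segment.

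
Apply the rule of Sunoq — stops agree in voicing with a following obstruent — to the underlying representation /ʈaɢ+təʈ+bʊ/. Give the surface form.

The rule targets /ɢ/ (voiced uvular stop), which sits before the trigger /t/ (voiceless).
The voiceless uvular stop is [q], so /ɢ/ → [q].
At the second juncture, /ʈ/ likewise becomes [ɖ] adjacent to /b/.

[ʈaqtəɖbʊ]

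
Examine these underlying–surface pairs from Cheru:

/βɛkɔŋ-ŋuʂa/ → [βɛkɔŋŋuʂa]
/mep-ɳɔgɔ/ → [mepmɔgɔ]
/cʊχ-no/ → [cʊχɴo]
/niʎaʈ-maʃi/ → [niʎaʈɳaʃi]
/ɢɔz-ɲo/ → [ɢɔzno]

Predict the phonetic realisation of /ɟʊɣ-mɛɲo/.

The data show progressive place assimilation: /ɳ/ → [m] after /p/; /n/ → [ɴ] after /χ/; /m/ → [ɳ] after /ʈ/; /ɲ/ → [n] after /z/. In each pair only place changes, matching the preceding consonant, while manner and voice stay constant.
Nothing changes in [βɛkɔŋŋuʂa]: there the adjacent consonants already agree in place (/ŋ/ and /ŋ/ are both velar), so this form is consistent with the same rule.
The rule targets /m/ (voiced bilabial nasal), which sits after the trigger /ɣ/ (velar).
The voiced velar nasal is [ŋ], so /m/ → [ŋ].

[ɟʊɣŋɛɲo]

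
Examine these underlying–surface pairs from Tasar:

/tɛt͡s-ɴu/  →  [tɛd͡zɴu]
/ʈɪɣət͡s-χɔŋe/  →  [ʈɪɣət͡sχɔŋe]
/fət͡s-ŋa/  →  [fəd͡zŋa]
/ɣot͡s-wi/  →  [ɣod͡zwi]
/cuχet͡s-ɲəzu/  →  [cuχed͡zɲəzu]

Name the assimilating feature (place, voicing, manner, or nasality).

Underlying /t͡s/ is realised as [d͡z] next to /ɴ/; /ɴ/ itself does not change.
The change voiceless → voiced matches the voicing of the following /ɴ/, identifying this as voicing assimilation.
The same holds elsewhere in the data: /t͡s/ → [d͡z] before /ŋ/ (voiceless → voiced, matching voiced); /t͡s/ → [d͡z] before /w/ (voiceless → voiced, matching voiced); /t͡s/ → [d͡z] before /ɲ/ (voiceless → voiced, matching voiced) — only voicing changes, and always toward the following segment.
Nothing changes in [ʈɪɣət͡sχɔŋe]: there the adjacent consonants already agree in voicing (/t͡s/ and /χ/ are both voiceless), so this form is consistent with the same rule.

voicing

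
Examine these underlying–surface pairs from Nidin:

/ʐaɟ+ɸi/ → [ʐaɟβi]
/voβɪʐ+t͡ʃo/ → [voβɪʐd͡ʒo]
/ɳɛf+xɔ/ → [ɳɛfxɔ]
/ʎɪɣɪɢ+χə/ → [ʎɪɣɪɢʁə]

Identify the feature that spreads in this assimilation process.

voicing

The segment that alternates is /ɸ/, which surfaces as [β] when adjacent to /ɟ/.
The change voiceless → voiced matches the voicing of the preceding /ɟ/, identifying this as voicing assimilation.
Checking the remaining alternations: /t͡ʃ/ → [d͡ʒ] after /ʐ/ (voiceless → voiced, matching voiced); /χ/ → [ʁ] after /ɢ/ (voiceless → voiced, matching voiced) — only voicing changes, and always toward the preceding segment.
No alternation appears in [ɳɛfxɔ]: there the adjacent consonants already agree in voicing (/x/ and /f/ are both voiceless), so this form is consistent with the same rule.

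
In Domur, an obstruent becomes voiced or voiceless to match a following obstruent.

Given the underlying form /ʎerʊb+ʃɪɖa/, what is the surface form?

The rule targets /b/ (voiced bilabial stop), which sits before the trigger /ʃ/ (voiceless).
A voiceless bilabial stop is [p], so the surface segment is [p].

[ʎerʊpʃɪɖa]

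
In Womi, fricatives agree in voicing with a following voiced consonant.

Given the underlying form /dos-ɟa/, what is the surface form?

The rule targets /s/ (voiceless alveolar fricative), which sits before the trigger /ɟ/ (voiced).
Changing only its voicing to voiced gives [z] — the voiced alveolar fricative.

[dozɟa]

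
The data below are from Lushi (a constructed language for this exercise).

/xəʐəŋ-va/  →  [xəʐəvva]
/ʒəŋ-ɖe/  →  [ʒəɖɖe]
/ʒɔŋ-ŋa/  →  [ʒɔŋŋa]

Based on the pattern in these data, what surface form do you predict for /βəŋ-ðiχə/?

[βəððiχə]

The data show regressive total assimilation (/ŋ/ → [v] before /v/; /ŋ/ → [ɖ] before /ɖ/): in every case the target segment becomes identical to its following neighbour, copying more than a single feature.
In [ʒɔŋŋa] the two consonants at the boundary are already identical (/ŋ/ + /ŋ/), so the rule applies vacuously and nothing changes.
/ŋ/ is the segment targeted by the rule; it sits immediately before /ð/, so it assimilates completely and surfaces as [ð].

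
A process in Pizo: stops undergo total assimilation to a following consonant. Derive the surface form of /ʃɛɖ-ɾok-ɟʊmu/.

/ɖ/ is the segment targeted by the rule; it sits immediately before /ɾ/, so it assimilates completely and surfaces as [ɾ].
At the second juncture, /k/ likewise becomes [ɟ] adjacent to /ɟ/.

[ʃɛɾɾoɟɟʊmu]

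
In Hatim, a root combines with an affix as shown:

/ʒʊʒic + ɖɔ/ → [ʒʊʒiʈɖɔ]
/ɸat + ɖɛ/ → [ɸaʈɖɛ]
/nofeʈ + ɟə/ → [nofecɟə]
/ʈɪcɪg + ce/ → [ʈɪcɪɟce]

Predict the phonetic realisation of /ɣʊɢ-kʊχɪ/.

The data show regressive place assimilation: /c/ → [ʈ] before /ɖ/; /t/ → [ʈ] before /ɖ/; /ʈ/ → [c] before /ɟ/; /g/ → [ɟ] before /c/. In each pair only place changes, matching the following consonant, while manner and voice stay constant.
The rule targets /ɢ/ (voiced uvular stop), which sits before the trigger /k/ (velar).
The voiced velar stop is [g], so /ɢ/ → [g].

[ɣʊgkʊχɪ]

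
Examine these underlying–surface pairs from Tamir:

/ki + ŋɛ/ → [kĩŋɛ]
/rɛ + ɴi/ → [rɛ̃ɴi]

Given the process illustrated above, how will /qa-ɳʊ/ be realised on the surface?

[qãɳʊ]

The data show regressive nasality assimilation (vowel nasalisation): /i/ → [ĩ] before /ŋ/; /ɛ/ → [ɛ̃] before /ɴ/ — a vowel is nasalised by an immediately following nasal consonant.
/a/ sits next to the nasal /ɳ/ and is therefore nasalised to [ã].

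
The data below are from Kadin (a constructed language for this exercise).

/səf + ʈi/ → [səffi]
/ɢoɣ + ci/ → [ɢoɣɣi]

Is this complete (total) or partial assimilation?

Comparing underlying and surface forms, /ʈ/ → [f] is the alternation; the neighbouring /f/ is constant.
The output [f] is identical to the trigger /f/ — every feature (place, manner, voicing) has been copied — so this is total assimilation.
The remaining alternation confirms this: /c/ → [ɣ] after /ɣ/ — in each case the output is a copy of the preceding consonant.

total assimilation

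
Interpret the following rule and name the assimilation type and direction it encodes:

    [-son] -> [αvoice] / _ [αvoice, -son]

The rule copies [voice] from the environment onto the target, so the assimilating feature is voicing.
The conditioning segment sits to the right of the focus bar, meaning the trigger follows the segment that changes — regressive assimilation.

regressive voicing assimilation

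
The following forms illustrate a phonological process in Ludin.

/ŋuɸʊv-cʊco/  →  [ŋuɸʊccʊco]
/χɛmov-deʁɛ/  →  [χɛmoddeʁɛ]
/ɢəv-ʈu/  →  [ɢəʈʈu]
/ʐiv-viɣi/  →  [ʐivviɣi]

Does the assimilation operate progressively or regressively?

Comparing underlying and surface forms, /v/ → [c] is the alternation; the neighbouring /c/ is constant.
The output [c] is identical to the trigger /c/ — every feature (place, manner, voicing) has been copied — so this is total assimilation.
The other forms behave the same way: /v/ → [d] before /d/; /v/ → [ʈ] before /ʈ/ — in each case the output is a copy of the following consonant.
In [ʐivviɣi] the two consonants at the boundary are already identical (/v/ + /v/), so the rule applies vacuously and nothing changes.
The trigger is the following segment, so the direction is regressive (anticipatory).

regressive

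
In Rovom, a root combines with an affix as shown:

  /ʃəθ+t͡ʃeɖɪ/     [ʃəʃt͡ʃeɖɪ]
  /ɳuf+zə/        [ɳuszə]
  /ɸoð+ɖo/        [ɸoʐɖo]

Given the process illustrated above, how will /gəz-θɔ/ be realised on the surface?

[gəðθɔ]

The data show regressive place assimilation: /θ/ → [ʃ] before /t͡ʃ/; /f/ → [s] before /z/; /ð/ → [ʐ] before /ɖ/. In each pair only place changes, matching the following consonant, while manner and voice stay constant.
/z/ is a voiced alveolar fricative. The following trigger /θ/ is dental, so /z/ must become dental as well.
The voiced dental fricative is [ð], so /z/ → [ð].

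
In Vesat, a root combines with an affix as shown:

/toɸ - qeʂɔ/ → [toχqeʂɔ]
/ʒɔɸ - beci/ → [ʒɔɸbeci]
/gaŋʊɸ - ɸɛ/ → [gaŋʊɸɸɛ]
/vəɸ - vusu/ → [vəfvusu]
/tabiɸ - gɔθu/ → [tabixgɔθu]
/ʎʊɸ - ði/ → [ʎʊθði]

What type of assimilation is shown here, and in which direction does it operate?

regressive place assimilation

Underlying /ɸ/ is realised as [χ] next to /q/; /q/ itself does not change.
/ɸ/ is bilabial while /q/ is uvular; the output [χ] is uvular, matching the trigger — so the feature that spreads is place.
Manner and voice are unchanged, so the assimilation is partial, not total.
Checking the remaining alternations: /ɸ/ → [f] before /v/ (bilabial → labiodental, matching labiodental); /ɸ/ → [x] before /g/ (bilabial → velar, matching velar); /ɸ/ → [θ] before /ð/ (bilabial → dental, matching dental) — only place changes, and always toward the following segment.
No alternation appears in [ʒɔɸbeci], [gaŋʊɸɸɛ]: there the adjacent consonants already agree in place (/ɸ/ and /b/ are both bilabial; /ɸ/ and /ɸ/ are both bilabial), so these forms are consistent with the same rule.
The trigger is the following segment, so the direction is regressive (anticipatory).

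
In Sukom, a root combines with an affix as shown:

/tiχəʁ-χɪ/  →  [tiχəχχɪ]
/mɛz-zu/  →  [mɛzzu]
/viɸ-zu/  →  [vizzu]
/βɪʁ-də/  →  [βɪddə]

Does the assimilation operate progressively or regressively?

regressive

Underlying /ʁ/ is realised as [χ] next to /χ/; /χ/ itself does not change.
The output [χ] is identical to the trigger /χ/ — every feature (place, manner, voicing) has been copied — so this is total assimilation.
The other forms behave the same way: /ɸ/ → [z] before /z/; /ʁ/ → [d] before /d/ — in each case the output is a copy of the following consonant.
In [mɛzzu] the two consonants at the boundary are already identical (/z/ + /z/), so the rule applies vacuously and nothing changes.
Since the segment that changes precedes the conditioning segment, the assimilation is regressive.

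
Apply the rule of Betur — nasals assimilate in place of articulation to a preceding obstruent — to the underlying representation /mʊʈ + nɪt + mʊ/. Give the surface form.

[mʊʈɳɪtnʊ]

The rule targets /n/ (voiced alveolar nasal), which sits after the trigger /ʈ/ (retroflex).
Changing only its place to retroflex gives [ɳ] — the voiced retroflex nasal.
At the second juncture, /m/ likewise becomes [n] adjacent to /t/.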